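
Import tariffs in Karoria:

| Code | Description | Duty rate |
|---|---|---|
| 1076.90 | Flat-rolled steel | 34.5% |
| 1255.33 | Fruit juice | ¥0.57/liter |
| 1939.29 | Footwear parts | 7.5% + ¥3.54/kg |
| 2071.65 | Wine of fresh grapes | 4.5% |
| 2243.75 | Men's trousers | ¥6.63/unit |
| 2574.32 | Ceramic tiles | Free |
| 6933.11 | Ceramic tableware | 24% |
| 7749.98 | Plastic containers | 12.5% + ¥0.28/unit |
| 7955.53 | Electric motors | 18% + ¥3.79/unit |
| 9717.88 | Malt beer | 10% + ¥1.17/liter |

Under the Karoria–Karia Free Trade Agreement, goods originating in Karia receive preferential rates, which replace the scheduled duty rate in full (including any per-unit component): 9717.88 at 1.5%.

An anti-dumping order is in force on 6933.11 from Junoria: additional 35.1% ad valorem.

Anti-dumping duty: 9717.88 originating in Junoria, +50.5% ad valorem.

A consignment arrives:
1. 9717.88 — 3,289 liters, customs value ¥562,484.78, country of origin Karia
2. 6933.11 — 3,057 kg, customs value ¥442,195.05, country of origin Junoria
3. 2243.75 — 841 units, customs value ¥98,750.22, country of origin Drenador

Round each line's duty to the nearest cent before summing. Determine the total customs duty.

¥275,350.37

Line 1 (9717.88, Karia, 3,289 liters, ¥562,484.78):
Base rate for 9717.88 is 10% + ¥1.17/liter.
Origin Karia qualifies under the Karoria–Karia agreement and 9717.88 is covered: preferential rate 1.5% applies instead.
The additional-duty order on 9717.88 targets Junoria, not Karia; it does not apply.
Duty = ¥562,484.78 × 1.5% = ¥8,437.27.
Line 2 (6933.11, Junoria, 3,057 kg, ¥442,195.05):
Base rate for 6933.11 is 24%.
Additional duty on 6933.11 from Junoria: +35.1%. Applied ad valorem rate: 24% + 35.1% = 59.1%.
Duty = ¥442,195.05 × 59.1% = ¥261,337.27.
Line 3 (2243.75, Drenador, 841 units, ¥98,750.22):
Base rate for 2243.75 is ¥6.63/unit.
Duty = 841 × ¥6.63 = ¥5,575.83.
Total = ¥8,437.27 + ¥261,337.27 + ¥5,575.83 = ¥275,350.37.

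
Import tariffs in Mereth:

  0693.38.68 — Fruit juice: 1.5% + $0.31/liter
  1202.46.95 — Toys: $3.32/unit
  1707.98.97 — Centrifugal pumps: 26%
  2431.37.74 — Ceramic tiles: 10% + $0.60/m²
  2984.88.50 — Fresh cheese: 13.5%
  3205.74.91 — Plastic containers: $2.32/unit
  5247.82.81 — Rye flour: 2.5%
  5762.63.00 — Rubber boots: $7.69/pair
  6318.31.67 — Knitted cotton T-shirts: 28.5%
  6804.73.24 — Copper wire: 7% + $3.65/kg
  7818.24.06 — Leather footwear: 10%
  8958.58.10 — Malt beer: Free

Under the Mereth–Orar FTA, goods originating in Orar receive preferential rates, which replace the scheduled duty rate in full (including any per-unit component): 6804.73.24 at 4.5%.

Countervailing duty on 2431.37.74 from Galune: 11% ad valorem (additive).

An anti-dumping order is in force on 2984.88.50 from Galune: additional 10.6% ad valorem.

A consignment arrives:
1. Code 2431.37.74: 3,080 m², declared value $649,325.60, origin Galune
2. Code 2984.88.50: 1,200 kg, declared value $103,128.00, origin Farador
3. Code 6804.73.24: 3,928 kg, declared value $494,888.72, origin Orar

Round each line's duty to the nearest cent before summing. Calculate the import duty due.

$174,398.65

Line 1 (2431.37.74, Galune, 3,080 m², $649,325.60):
Base rate for 2431.37.74 is 10% + $0.60/m².
Additional duty on 2431.37.74 from Galune: +11%. Applied ad valorem rate: 10% + 11% = 21%.
Duty = $649,325.60 × 21% + 3,080 × $0.60 = $138,206.38.
Line 2 (2984.88.50, Farador, 1,200 kg, $103,128.00):
Base rate for 2984.88.50 is 13.5%.
The additional-duty order on 2984.88.50 targets Galune, not Farador; it does not apply.
Duty = $103,128.00 × 13.5% = $13,922.28.
Line 3 (6804.73.24, Orar, 3,928 kg, $494,888.72):
Base rate for 6804.73.24 is 7% + $3.65/kg.
Origin Orar qualifies under the Mereth–Orar agreement and 6804.73.24 is covered: preferential rate 4.5% applies instead.
Duty = $494,888.72 × 4.5% = $22,269.99.
Total = $138,206.38 + $13,922.28 + $22,269.99 = $174,398.65.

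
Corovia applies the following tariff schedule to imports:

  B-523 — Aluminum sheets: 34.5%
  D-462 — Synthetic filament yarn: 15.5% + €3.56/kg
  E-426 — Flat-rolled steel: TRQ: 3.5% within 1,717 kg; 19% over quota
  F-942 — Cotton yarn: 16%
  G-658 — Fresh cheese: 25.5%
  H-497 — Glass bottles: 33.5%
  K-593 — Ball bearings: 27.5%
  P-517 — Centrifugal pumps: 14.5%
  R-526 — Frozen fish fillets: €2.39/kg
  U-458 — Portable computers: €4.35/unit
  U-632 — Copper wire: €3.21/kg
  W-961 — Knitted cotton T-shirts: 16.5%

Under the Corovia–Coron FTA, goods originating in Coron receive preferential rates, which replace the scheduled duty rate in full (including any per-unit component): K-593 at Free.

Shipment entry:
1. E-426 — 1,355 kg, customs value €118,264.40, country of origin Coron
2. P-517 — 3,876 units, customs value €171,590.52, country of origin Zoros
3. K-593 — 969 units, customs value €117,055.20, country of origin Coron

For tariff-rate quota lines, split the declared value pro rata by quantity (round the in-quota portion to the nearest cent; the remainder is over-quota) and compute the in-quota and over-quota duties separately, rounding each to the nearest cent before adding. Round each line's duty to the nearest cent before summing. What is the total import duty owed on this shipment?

Line 1 (E-426, Coron, 1,355 kg, €118,264.40):
Code E-426 is under a tariff-rate quota (threshold 1,717 kg). Quantity 1,355 kg is within the quota, so the in-quota rate 3.5% applies to the full value.
Duty = €118,264.40 × 3.5% = €4,139.25.
Line 2 (P-517, Zoros, 3,876 units, €171,590.52):
Base rate for P-517 is 14.5%.
Duty = €171,590.52 × 14.5% = €24,880.63.
Line 3 (K-593, Coron, 969 units, €117,055.20):
Base rate for K-593 is 27.5%.
Origin Coron qualifies under the Corovia–Coron agreement and K-593 is covered: preferential rate Free applies instead.
Duty = €117,055.20 × 0% = €0.00.
Total = €4,139.25 + €24,880.63 + €0.00 = €29,019.88.

€29,019.88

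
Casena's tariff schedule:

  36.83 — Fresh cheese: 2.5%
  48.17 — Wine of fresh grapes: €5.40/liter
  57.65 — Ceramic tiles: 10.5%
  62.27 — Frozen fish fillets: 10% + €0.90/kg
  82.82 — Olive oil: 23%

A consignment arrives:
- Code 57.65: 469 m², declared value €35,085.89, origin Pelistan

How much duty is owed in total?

Line 1 (57.65, Pelistan, 469 m², €35,085.89):
Base rate for 57.65 is 10.5%.
Duty = €35,085.89 × 10.5% = €3,684.02.

€3,684.02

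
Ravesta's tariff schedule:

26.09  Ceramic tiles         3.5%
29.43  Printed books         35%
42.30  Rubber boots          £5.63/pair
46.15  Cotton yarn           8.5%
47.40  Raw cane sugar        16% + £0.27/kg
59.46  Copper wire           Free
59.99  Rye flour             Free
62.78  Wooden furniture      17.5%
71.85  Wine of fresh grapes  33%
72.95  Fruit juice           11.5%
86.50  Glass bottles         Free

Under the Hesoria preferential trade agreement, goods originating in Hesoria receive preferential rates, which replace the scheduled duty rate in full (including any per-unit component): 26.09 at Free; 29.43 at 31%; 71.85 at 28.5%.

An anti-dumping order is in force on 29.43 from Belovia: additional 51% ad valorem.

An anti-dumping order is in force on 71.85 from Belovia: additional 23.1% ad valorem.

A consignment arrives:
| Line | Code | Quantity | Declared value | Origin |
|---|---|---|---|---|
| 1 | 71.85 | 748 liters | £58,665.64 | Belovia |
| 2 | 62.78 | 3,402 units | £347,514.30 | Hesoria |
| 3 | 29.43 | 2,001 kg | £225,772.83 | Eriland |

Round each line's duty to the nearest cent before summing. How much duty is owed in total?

£172,746.91

Line 1 (71.85, Belovia, 748 liters, £58,665.64):
Base rate for 71.85 is 33%.
71.85 has an FTA preferential rate, but origin Belovia is not Hesoria; base rate stands.
Additional duty on 71.85 from Belovia: +23.1%. Applied ad valorem rate: 33% + 23.1% = 56.1%.
Duty = £58,665.64 × 56.1% = £32,911.42.
Line 2 (62.78, Hesoria, 3,402 units, £347,514.30):
Base rate for 62.78 is 17.5%.
Origin Hesoria is the FTA partner but 62.78 is not on the preference list; base rate stands.
Duty = £347,514.30 × 17.5% = £60,815.00.
Line 3 (29.43, Eriland, 2,001 kg, £225,772.83):
Base rate for 29.43 is 35%.
29.43 has an FTA preferential rate, but origin Eriland is not Hesoria; base rate stands.
The additional-duty order on 29.43 targets Belovia, not Eriland; it does not apply.
Duty = £225,772.83 × 35% = £79,020.49.
Total = £32,911.42 + £60,815.00 + £79,020.49 = £172,746.91.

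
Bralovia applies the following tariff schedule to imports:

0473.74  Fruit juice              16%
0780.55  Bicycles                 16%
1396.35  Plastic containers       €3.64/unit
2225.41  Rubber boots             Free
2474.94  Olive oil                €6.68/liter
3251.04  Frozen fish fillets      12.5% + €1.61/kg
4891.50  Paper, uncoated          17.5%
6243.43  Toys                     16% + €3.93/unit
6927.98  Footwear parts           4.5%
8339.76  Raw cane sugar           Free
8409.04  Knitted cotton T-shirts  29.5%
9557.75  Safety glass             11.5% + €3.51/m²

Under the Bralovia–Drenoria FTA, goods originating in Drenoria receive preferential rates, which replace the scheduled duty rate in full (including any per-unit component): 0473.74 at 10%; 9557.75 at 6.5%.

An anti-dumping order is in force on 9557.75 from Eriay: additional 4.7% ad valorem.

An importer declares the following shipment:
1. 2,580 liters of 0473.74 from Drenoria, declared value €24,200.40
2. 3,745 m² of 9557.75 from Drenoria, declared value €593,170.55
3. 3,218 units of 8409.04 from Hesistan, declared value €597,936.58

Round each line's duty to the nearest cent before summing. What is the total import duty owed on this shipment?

€217,367.42

Line 1 (0473.74, Drenoria, 2,580 liters, €24,200.40):
Base rate for 0473.74 is 16%.
Origin Drenoria qualifies under the Bralovia–Drenoria agreement and 0473.74 is covered: preferential rate 10% applies instead.
Duty = €24,200.40 × 10% = €2,420.04.
Line 2 (9557.75, Drenoria, 3,745 m², €593,170.55):
Base rate for 9557.75 is 11.5% + €3.51/m².
Origin Drenoria qualifies under the Bralovia–Drenoria agreement and 9557.75 is covered: preferential rate 6.5% applies instead.
The additional-duty order on 9557.75 targets Eriay, not Drenoria; it does not apply.
Duty = €593,170.55 × 6.5% = €38,556.09.
Line 3 (8409.04, Hesistan, 3,218 units, €597,936.58):
Base rate for 8409.04 is 29.5%.
Duty = €597,936.58 × 29.5% = €176,391.29.
Total = €2,420.04 + €38,556.09 + €176,391.29 = €217,367.42.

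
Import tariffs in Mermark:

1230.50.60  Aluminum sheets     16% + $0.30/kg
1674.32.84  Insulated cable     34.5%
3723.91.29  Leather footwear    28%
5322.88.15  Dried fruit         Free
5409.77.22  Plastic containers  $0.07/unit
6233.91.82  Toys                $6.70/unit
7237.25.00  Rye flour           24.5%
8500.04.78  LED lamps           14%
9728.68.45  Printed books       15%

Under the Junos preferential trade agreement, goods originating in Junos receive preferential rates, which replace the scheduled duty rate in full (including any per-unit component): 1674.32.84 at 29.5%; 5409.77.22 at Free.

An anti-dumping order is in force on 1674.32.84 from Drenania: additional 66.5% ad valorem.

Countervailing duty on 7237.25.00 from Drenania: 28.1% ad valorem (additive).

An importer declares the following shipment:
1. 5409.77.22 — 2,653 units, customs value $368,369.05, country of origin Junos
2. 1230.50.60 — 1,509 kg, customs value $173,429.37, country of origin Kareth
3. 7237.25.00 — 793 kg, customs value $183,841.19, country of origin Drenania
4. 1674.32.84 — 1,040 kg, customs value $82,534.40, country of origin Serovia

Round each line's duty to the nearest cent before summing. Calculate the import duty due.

$153,376.24

Line 1 (5409.77.22, Junos, 2,653 units, $368,369.05):
Base rate for 5409.77.22 is $0.07/unit.
Origin Junos qualifies under the Mermark–Junos agreement and 5409.77.22 is covered: preferential rate Free applies instead.
Duty = $368,369.05 × 0% = $0.00.
Line 2 (1230.50.60, Kareth, 1,509 kg, $173,429.37):
Base rate for 1230.50.60 is 16% + $0.30/kg.
Duty = $173,429.37 × 16% + 1,509 × $0.30 = $28,201.40.
Line 3 (7237.25.00, Drenania, 793 kg, $183,841.19):
Base rate for 7237.25.00 is 24.5%.
Additional duty on 7237.25.00 from Drenania: +28.1%. Applied ad valorem rate: 24.5% + 28.1% = 52.6%.
Duty = $183,841.19 × 52.6% = $96,700.47.
Line 4 (1674.32.84, Serovia, 1,040 kg, $82,534.40):
Base rate for 1674.32.84 is 34.5%.
1674.32.84 has an FTA preferential rate, but origin Serovia is not Junos; base rate stands.
The additional-duty order on 1674.32.84 targets Drenania, not Serovia; it does not apply.
Duty = $82,534.40 × 34.5% = $28,474.37.
Total = $0.00 + $28,201.40 + $96,700.47 + $28,474.37 = $153,376.24.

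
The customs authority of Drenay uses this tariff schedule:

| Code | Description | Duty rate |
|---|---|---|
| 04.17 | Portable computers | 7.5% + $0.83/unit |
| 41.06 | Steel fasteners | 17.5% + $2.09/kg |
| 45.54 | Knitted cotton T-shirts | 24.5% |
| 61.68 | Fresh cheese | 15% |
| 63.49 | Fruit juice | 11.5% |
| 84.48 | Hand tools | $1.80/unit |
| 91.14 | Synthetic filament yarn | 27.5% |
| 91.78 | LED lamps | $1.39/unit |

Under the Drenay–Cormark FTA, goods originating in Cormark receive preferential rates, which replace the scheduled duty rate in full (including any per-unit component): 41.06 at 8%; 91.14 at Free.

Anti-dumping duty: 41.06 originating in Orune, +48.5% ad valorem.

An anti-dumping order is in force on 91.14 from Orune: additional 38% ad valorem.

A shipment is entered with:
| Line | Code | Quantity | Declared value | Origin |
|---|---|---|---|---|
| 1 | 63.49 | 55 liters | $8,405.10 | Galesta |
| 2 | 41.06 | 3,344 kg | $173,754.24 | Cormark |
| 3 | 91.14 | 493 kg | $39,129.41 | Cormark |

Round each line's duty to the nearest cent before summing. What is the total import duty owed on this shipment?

Line 1 (63.49, Galesta, 55 liters, $8,405.10):
Base rate for 63.49 is 11.5%.
Duty = $8,405.10 × 11.5% = $966.59.
Line 2 (41.06, Cormark, 3,344 kg, $173,754.24):
Base rate for 41.06 is 17.5% + $2.09/kg.
Origin Cormark qualifies under the Drenay–Cormark agreement and 41.06 is covered: preferential rate 8% applies instead.
The additional-duty order on 41.06 targets Orune, not Cormark; it does not apply.
Duty = $173,754.24 × 8% = $13,900.34.
Line 3 (91.14, Cormark, 493 kg, $39,129.41):
Base rate for 91.14 is 27.5%.
Origin Cormark qualifies under the Drenay–Cormark agreement and 91.14 is covered: preferential rate Free applies instead.
The additional-duty order on 91.14 targets Orune, not Cormark; it does not apply.
Duty = $39,129.41 × 0% = $0.00.
Total = $966.59 + $13,900.34 + $0.00 = $14,866.93.

$14,866.93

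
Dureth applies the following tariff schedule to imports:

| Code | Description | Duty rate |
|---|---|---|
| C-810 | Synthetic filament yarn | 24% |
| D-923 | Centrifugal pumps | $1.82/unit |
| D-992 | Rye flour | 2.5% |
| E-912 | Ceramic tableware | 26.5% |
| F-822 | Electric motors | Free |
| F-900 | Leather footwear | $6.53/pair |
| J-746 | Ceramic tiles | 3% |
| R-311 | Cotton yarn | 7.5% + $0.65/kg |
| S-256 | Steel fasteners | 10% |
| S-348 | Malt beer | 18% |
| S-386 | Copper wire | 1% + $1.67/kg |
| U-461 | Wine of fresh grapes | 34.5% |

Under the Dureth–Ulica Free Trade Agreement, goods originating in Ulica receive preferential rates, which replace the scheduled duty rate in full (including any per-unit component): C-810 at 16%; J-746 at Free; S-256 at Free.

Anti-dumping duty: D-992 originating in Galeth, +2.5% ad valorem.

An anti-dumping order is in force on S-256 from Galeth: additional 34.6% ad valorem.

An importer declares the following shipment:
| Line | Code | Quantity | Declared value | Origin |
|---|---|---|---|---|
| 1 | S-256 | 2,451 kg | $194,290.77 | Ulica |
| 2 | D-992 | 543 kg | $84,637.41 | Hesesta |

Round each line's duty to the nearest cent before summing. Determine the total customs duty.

Line 1 (S-256, Ulica, 2,451 kg, $194,290.77):
Base rate for S-256 is 10%.
Origin Ulica qualifies under the Dureth–Ulica agreement and S-256 is covered: preferential rate Free applies instead.
The additional-duty order on S-256 targets Galeth, not Ulica; it does not apply.
Duty = $194,290.77 × 0% = $0.00.
Line 2 (D-992, Hesesta, 543 kg, $84,637.41):
Base rate for D-992 is 2.5%.
The additional-duty order on D-992 targets Galeth, not Hesesta; it does not apply.
Duty = $84,637.41 × 2.5% = $2,115.94.
Total = $0.00 + $2,115.94 = $2,115.94.

$2,115.94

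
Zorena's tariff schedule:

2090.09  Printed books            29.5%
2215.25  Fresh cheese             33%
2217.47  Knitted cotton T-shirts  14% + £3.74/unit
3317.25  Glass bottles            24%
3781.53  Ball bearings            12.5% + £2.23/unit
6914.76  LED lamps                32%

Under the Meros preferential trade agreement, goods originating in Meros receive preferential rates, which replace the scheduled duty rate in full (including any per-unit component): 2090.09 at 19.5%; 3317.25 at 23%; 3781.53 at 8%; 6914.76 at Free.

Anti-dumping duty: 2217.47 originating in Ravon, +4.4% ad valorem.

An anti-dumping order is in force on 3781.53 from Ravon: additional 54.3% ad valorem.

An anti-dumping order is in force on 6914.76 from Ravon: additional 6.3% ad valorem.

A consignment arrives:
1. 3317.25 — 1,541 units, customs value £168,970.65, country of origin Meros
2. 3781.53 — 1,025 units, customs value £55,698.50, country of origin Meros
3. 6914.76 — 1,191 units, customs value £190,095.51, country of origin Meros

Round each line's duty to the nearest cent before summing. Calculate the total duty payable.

£43,319.13

Line 1 (3317.25, Meros, 1,541 units, £168,970.65):
Base rate for 3317.25 is 24%.
Origin Meros qualifies under the Zorena–Meros agreement and 3317.25 is covered: preferential rate 23% applies instead.
Duty = £168,970.65 × 23% = £38,863.25.
Line 2 (3781.53, Meros, 1,025 units, £55,698.50):
Base rate for 3781.53 is 12.5% + £2.23/unit.
Origin Meros qualifies under the Zorena–Meros agreement and 3781.53 is covered: preferential rate 8% applies instead.
The additional-duty order on 3781.53 targets Ravon, not Meros; it does not apply.
Duty = £55,698.50 × 8% = £4,455.88.
Line 3 (6914.76, Meros, 1,191 units, £190,095.51):
Base rate for 6914.76 is 32%.
Origin Meros qualifies under the Zorena–Meros agreement and 6914.76 is covered: preferential rate Free applies instead.
The additional-duty order on 6914.76 targets Ravon, not Meros; it does not apply.
Duty = £190,095.51 × 0% = £0.00.
Total = £38,863.25 + £4,455.88 + £0.00 = £43,319.13.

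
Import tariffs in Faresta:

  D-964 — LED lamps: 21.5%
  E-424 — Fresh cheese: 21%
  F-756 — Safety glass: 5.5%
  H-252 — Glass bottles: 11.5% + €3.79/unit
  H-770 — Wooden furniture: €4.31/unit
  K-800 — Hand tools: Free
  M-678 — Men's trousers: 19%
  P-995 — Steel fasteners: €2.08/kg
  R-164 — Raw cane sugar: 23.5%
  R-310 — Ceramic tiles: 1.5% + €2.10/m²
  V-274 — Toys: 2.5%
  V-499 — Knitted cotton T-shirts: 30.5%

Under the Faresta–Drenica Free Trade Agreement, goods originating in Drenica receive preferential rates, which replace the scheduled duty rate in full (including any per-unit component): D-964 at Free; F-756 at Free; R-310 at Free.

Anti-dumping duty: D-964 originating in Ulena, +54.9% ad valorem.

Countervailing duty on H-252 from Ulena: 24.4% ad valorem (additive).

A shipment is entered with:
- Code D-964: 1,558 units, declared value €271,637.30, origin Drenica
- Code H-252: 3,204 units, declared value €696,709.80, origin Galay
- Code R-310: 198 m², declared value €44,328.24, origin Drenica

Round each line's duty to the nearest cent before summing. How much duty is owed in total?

€92,264.79

Line 1 (D-964, Drenica, 1,558 units, €271,637.30):
Base rate for D-964 is 21.5%.
Origin Drenica qualifies under the Faresta–Drenica agreement and D-964 is covered: preferential rate Free applies instead.
The additional-duty order on D-964 targets Ulena, not Drenica; it does not apply.
Duty = €271,637.30 × 0% = €0.00.
Line 2 (H-252, Galay, 3,204 units, €696,709.80):
Base rate for H-252 is 11.5% + €3.79/unit.
The additional-duty order on H-252 targets Ulena, not Galay; it does not apply.
Duty = €696,709.80 × 11.5% + 3,204 × €3.79 = €92,264.79.
Line 3 (R-310, Drenica, 198 m², €44,328.24):
Base rate for R-310 is 1.5% + €2.10/m².
Origin Drenica qualifies under the Faresta–Drenica agreement and R-310 is covered: preferential rate Free applies instead.
Duty = €44,328.24 × 0% = €0.00.
Total = €0.00 + €92,264.79 + €0.00 = €92,264.79.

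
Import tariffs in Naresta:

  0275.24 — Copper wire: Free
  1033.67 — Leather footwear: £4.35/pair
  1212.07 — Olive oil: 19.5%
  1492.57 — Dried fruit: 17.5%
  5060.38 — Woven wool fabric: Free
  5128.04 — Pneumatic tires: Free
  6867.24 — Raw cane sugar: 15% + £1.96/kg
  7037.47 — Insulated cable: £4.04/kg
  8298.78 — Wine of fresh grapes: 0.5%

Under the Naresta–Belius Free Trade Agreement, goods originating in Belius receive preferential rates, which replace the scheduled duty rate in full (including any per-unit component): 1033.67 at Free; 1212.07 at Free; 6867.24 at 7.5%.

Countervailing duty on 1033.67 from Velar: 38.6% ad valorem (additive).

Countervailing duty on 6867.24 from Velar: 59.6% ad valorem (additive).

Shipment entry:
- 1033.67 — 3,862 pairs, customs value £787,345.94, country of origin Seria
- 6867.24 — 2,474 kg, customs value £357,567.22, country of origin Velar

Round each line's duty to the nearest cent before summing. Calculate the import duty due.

Line 1 (1033.67, Seria, 3,862 pairs, £787,345.94):
Base rate for 1033.67 is £4.35/pair.
1033.67 has an FTA preferential rate, but origin Seria is not Belius; base rate stands.
The additional-duty order on 1033.67 targets Velar, not Seria; it does not apply.
Duty = 3,862 × £4.35 = £16,799.70.
Line 2 (6867.24, Velar, 2,474 kg, £357,567.22):
Base rate for 6867.24 is 15% + £1.96/kg.
6867.24 has an FTA preferential rate, but origin Velar is not Belius; base rate stands.
Additional duty on 6867.24 from Velar: +59.6%. Applied ad valorem rate: 15% + 59.6% = 74.6%.
Duty = £357,567.22 × 74.6% + 2,474 × £1.96 = £271,594.19.
Total = £16,799.70 + £271,594.19 = £288,393.89.

£288,393.89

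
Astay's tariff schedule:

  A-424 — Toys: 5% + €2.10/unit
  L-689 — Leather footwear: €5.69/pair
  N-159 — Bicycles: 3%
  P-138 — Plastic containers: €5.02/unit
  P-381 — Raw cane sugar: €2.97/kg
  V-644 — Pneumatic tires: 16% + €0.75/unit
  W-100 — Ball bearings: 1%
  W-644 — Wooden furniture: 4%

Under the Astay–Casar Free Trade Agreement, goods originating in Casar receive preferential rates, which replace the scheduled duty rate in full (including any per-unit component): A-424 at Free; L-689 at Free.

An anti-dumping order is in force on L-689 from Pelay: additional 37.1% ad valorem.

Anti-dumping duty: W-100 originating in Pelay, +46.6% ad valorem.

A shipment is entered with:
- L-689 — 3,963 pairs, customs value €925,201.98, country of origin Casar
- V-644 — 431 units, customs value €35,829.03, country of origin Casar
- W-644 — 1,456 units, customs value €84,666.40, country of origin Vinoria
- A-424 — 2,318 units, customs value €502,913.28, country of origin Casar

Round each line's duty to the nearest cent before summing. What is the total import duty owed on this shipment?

Line 1 (L-689, Casar, 3,963 pairs, €925,201.98):
Base rate for L-689 is €5.69/pair.
Origin Casar qualifies under the Astay–Casar agreement and L-689 is covered: preferential rate Free applies instead.
The additional-duty order on L-689 targets Pelay, not Casar; it does not apply.
Duty = €925,201.98 × 0% = €0.00.
Line 2 (V-644, Casar, 431 units, €35,829.03):
Base rate for V-644 is 16% + €0.75/unit.
Origin Casar is the FTA partner but V-644 is not on the preference list; base rate stands.
Duty = €35,829.03 × 16% + 431 × €0.75 = €6,055.89.
Line 3 (W-644, Vinoria, 1,456 units, €84,666.40):
Base rate for W-644 is 4%.
Duty = €84,666.40 × 4% = €3,386.66.
Line 4 (A-424, Casar, 2,318 units, €502,913.28):
Base rate for A-424 is 5% + €2.10/unit.
Origin Casar qualifies under the Astay–Casar agreement and A-424 is covered: preferential rate Free applies instead.
Duty = €502,913.28 × 0% = €0.00.
Total = €0.00 + €6,055.89 + €3,386.66 + €0.00 = €9,442.55.

€9,442.55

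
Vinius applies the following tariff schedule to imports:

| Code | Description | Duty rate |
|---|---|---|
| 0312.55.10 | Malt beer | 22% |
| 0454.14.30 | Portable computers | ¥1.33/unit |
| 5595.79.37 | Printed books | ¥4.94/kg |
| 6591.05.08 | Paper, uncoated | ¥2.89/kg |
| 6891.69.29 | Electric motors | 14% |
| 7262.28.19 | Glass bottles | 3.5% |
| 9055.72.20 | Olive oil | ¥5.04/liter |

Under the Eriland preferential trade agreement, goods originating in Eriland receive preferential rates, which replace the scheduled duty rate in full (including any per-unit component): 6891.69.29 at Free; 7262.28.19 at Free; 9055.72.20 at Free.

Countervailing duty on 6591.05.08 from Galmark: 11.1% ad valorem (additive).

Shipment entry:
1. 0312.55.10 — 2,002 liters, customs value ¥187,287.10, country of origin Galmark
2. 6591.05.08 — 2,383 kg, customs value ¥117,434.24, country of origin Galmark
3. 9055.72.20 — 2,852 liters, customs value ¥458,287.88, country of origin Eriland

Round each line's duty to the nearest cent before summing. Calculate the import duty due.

¥61,125.23

Line 1 (0312.55.10, Galmark, 2,002 liters, ¥187,287.10):
Base rate for 0312.55.10 is 22%.
Duty = ¥187,287.10 × 22% = ¥41,203.16.
Line 2 (6591.05.08, Galmark, 2,383 kg, ¥117,434.24):
Base rate for 6591.05.08 is ¥2.89/kg.
Additional duty on 6591.05.08 from Galmark: +11.1% ad valorem. Applied ad valorem rate = 11.1%.
Duty = ¥117,434.24 × 11.1% + 2,383 × ¥2.89 = ¥19,922.07.
Line 3 (9055.72.20, Eriland, 2,852 liters, ¥458,287.88):
Base rate for 9055.72.20 is ¥5.04/liter.
Origin Eriland qualifies under the Vinius–Eriland agreement and 9055.72.20 is covered: preferential rate Free applies instead.
Duty = ¥458,287.88 × 0% = ¥0.00.
Total = ¥41,203.16 + ¥19,922.07 + ¥0.00 = ¥61,125.23.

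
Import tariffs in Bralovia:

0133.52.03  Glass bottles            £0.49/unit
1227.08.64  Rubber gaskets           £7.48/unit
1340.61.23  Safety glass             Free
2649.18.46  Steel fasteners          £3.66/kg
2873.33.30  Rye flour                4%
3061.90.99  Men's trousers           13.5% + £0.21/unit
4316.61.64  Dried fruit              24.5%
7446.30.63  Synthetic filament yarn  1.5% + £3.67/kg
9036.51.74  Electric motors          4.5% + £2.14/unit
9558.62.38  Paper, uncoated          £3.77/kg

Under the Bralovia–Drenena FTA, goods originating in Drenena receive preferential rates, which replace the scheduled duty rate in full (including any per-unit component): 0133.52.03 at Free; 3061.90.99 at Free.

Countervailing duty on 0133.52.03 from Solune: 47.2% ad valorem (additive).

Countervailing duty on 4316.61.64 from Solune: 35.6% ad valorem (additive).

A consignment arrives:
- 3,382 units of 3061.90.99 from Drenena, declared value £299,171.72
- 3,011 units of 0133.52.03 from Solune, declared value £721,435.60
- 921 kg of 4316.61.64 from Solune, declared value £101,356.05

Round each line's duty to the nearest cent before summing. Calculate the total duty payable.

£402,907.98

Line 1 (3061.90.99, Drenena, 3,382 units, £299,171.72):
Base rate for 3061.90.99 is 13.5% + £0.21/unit.
Origin Drenena qualifies under the Bralovia–Drenena agreement and 3061.90.99 is covered: preferential rate Free applies instead.
Duty = £299,171.72 × 0% = £0.00.
Line 2 (0133.52.03, Solune, 3,011 units, £721,435.60):
Base rate for 0133.52.03 is £0.49/unit.
0133.52.03 has an FTA preferential rate, but origin Solune is not Drenena; base rate stands.
Additional duty on 0133.52.03 from Solune: +47.2% ad valorem. Applied ad valorem rate = 47.2%.
Duty = £721,435.60 × 47.2% + 3,011 × £0.49 = £341,992.99.
Line 3 (4316.61.64, Solune, 921 kg, £101,356.05):
Base rate for 4316.61.64 is 24.5%.
Additional duty on 4316.61.64 from Solune: +35.6%. Applied ad valorem rate: 24.5% + 35.6% = 60.1%.
Duty = £101,356.05 × 60.1% = £60,914.99.
Total = £0.00 + £341,992.99 + £60,914.99 = £402,907.98.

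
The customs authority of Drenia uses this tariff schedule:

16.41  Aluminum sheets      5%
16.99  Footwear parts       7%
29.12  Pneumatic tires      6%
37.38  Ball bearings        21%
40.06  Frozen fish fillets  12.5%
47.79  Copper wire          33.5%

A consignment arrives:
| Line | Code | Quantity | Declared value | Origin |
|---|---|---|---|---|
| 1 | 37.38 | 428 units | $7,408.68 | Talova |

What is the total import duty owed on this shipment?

Line 1 (37.38, Talova, 428 units, $7,408.68):
Base rate for 37.38 is 21%.
Duty = $7,408.68 × 21% = $1,555.82.

$1,555.82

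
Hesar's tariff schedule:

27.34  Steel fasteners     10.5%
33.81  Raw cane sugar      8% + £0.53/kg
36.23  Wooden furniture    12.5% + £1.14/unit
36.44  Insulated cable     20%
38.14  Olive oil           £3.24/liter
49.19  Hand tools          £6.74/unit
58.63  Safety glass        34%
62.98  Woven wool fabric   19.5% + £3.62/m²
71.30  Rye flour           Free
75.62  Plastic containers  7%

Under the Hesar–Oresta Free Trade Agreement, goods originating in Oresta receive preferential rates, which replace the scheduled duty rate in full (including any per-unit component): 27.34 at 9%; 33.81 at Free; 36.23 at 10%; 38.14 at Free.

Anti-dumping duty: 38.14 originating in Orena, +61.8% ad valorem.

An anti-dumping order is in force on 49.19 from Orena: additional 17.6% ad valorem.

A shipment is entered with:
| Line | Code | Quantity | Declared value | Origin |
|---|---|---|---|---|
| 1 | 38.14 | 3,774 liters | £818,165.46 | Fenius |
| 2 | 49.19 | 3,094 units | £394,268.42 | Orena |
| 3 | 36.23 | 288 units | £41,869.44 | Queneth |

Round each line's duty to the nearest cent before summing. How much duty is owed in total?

£108,034.56

Line 1 (38.14, Fenius, 3,774 liters, £818,165.46):
Base rate for 38.14 is £3.24/liter.
38.14 has an FTA preferential rate, but origin Fenius is not Oresta; base rate stands.
The additional-duty order on 38.14 targets Orena, not Fenius; it does not apply.
Duty = 3,774 × £3.24 = £12,227.76.
Line 2 (49.19, Orena, 3,094 units, £394,268.42):
Base rate for 49.19 is £6.74/unit.
Additional duty on 49.19 from Orena: +17.6% ad valorem. Applied ad valorem rate = 17.6%.
Duty = £394,268.42 × 17.6% + 3,094 × £6.74 = £90,244.80.
Line 3 (36.23, Queneth, 288 units, £41,869.44):
Base rate for 36.23 is 12.5% + £1.14/unit.
36.23 has an FTA preferential rate, but origin Queneth is not Oresta; base rate stands.
Duty = £41,869.44 × 12.5% + 288 × £1.14 = £5,562.00.
Total = £12,227.76 + £90,244.80 + £5,562.00 = £108,034.56.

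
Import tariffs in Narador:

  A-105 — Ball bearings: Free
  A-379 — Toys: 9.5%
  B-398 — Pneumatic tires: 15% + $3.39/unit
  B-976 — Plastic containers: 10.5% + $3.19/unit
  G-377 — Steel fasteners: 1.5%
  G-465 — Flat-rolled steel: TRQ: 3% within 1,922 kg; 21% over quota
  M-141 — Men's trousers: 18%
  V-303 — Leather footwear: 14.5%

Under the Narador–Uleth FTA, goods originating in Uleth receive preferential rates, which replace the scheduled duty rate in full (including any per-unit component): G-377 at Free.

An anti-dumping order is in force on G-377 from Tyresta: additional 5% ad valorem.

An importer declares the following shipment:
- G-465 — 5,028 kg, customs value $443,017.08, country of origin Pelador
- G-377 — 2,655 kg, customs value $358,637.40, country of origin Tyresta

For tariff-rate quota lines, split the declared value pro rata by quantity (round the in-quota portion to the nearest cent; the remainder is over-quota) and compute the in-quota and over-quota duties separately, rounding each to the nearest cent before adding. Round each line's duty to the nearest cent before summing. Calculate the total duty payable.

Line 1 (G-465, Pelador, 5,028 kg, $443,017.08):
Code G-465 is under a tariff-rate quota (threshold 1,922 kg). In-quota: 1,922 kg at 3%; over-quota: 3,106 kg at 21%.
Pro-rata value split: in-quota = $443,017.08 × 1,922/5,028 = $169,347.42; over-quota = $443,017.08 − $169,347.42 = $273,669.66.
In-quota duty = $169,347.42 × 3% = $5,080.42. Over-quota duty = $273,669.66 × 21% = $57,470.63.
Line duty = $5,080.42 + $57,470.63 = $62,551.05.
Line 2 (G-377, Tyresta, 2,655 kg, $358,637.40):
Base rate for G-377 is 1.5%.
G-377 has an FTA preferential rate, but origin Tyresta is not Uleth; base rate stands.
Additional duty on G-377 from Tyresta: +5%. Applied ad valorem rate: 1.5% + 5% = 6.5%.
Duty = $358,637.40 × 6.5% = $23,311.43.
Total = $62,551.05 + $23,311.43 = $85,862.48.

$85,862.48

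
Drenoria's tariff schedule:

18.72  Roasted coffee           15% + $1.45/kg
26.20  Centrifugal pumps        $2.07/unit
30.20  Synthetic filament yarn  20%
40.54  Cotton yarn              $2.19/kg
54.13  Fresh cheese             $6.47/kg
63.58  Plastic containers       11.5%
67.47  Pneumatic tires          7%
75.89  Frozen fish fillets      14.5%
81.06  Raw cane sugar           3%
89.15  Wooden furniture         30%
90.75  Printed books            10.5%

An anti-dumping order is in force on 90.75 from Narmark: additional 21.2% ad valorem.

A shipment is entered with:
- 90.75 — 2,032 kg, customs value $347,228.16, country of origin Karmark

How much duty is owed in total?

Line 1 (90.75, Karmark, 2,032 kg, $347,228.16):
Base rate for 90.75 is 10.5%.
The additional-duty order on 90.75 targets Narmark, not Karmark; it does not apply.
Duty = $347,228.16 × 10.5% = $36,458.96.

$36,458.96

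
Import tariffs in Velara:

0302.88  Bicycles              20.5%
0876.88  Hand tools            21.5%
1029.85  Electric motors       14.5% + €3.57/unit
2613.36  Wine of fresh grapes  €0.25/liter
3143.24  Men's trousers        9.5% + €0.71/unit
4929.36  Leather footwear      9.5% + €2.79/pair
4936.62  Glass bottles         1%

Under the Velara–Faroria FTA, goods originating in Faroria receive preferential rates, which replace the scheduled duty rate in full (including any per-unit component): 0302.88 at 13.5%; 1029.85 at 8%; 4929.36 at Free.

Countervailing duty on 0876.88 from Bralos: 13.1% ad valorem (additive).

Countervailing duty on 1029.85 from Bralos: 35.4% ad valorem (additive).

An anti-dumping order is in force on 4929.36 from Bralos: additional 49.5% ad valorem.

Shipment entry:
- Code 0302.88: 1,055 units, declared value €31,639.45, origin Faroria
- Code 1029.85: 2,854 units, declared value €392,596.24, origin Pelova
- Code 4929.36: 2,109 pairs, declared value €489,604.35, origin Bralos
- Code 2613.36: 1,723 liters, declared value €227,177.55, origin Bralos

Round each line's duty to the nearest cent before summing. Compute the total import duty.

Line 1 (0302.88, Faroria, 1,055 units, €31,639.45):
Base rate for 0302.88 is 20.5%.
Origin Faroria qualifies under the Velara–Faroria agreement and 0302.88 is covered: preferential rate 13.5% applies instead.
Duty = €31,639.45 × 13.5% = €4,271.33.
Line 2 (1029.85, Pelova, 2,854 units, €392,596.24):
Base rate for 1029.85 is 14.5% + €3.57/unit.
1029.85 has an FTA preferential rate, but origin Pelova is not Faroria; base rate stands.
The additional-duty order on 1029.85 targets Bralos, not Pelova; it does not apply.
Duty = €392,596.24 × 14.5% + 2,854 × €3.57 = €67,115.23.
Line 3 (4929.36, Bralos, 2,109 pairs, €489,604.35):
Base rate for 4929.36 is 9.5% + €2.79/pair.
4929.36 has an FTA preferential rate, but origin Bralos is not Faroria; base rate stands.
Additional duty on 4929.36 from Bralos: +49.5%. Applied ad valorem rate: 9.5% + 49.5% = 59%.
Duty = €489,604.35 × 59% + 2,109 × €2.79 = €294,750.68.
Line 4 (2613.36, Bralos, 1,723 liters, €227,177.55):
Base rate for 2613.36 is €0.25/liter.
Duty = 1,723 × €0.25 = €430.75.
Total = €4,271.33 + €67,115.23 + €294,750.68 + €430.75 = €366,567.99.

€366,567.99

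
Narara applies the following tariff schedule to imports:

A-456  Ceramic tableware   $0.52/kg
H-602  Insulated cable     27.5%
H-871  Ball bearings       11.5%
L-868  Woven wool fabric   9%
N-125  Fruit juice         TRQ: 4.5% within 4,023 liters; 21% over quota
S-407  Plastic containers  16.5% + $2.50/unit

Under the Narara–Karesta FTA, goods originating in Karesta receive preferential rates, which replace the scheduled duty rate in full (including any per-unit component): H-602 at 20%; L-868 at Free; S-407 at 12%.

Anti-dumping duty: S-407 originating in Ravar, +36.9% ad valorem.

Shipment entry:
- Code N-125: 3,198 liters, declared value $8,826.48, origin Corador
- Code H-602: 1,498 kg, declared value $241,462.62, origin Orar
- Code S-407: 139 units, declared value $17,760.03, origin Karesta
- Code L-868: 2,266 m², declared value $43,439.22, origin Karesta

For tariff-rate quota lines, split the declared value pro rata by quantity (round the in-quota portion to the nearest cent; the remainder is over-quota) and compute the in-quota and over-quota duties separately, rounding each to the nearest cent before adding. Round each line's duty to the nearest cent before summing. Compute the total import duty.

Line 1 (N-125, Corador, 3,198 liters, $8,826.48):
Code N-125 is under a tariff-rate quota (threshold 4,023 liters). Quantity 3,198 liters is within the quota, so the in-quota rate 4.5% applies to the full value.
Duty = $8,826.48 × 4.5% = $397.19.
Line 2 (H-602, Orar, 1,498 kg, $241,462.62):
Base rate for H-602 is 27.5%.
H-602 has an FTA preferential rate, but origin Orar is not Karesta; base rate stands.
Duty = $241,462.62 × 27.5% = $66,402.22.
Line 3 (S-407, Karesta, 139 units, $17,760.03):
Base rate for S-407 is 16.5% + $2.50/unit.
Origin Karesta qualifies under the Narara–Karesta agreement and S-407 is covered: preferential rate 12% applies instead.
The additional-duty order on S-407 targets Ravar, not Karesta; it does not apply.
Duty = $17,760.03 × 12% = $2,131.20.
Line 4 (L-868, Karesta, 2,266 m², $43,439.22):
Base rate for L-868 is 9%.
Origin Karesta qualifies under the Narara–Karesta agreement and L-868 is covered: preferential rate Free applies instead.
Duty = $43,439.22 × 0% = $0.00.
Total = $397.19 + $66,402.22 + $2,131.20 + $0.00 = $68,930.61.

$68,930.61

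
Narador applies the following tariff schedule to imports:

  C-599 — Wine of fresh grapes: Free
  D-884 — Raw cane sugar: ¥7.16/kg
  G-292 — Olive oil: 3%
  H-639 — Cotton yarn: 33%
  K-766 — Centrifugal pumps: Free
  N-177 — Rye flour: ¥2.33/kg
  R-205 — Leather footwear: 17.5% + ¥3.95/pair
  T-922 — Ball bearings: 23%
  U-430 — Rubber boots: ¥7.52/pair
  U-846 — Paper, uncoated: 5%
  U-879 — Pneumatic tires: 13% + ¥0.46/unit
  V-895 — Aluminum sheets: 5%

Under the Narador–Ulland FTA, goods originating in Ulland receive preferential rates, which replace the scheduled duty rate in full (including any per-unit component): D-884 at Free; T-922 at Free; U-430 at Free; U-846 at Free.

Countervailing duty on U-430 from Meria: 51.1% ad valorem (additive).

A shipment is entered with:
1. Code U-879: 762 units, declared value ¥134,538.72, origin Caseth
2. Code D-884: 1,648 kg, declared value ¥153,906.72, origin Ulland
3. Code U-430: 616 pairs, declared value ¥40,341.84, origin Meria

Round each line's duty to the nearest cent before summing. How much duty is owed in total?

Line 1 (U-879, Caseth, 762 units, ¥134,538.72):
Base rate for U-879 is 13% + ¥0.46/unit.
Duty = ¥134,538.72 × 13% + 762 × ¥0.46 = ¥17,840.55.
Line 2 (D-884, Ulland, 1,648 kg, ¥153,906.72):
Base rate for D-884 is ¥7.16/kg.
Origin Ulland qualifies under the Narador–Ulland agreement and D-884 is covered: preferential rate Free applies instead.
Duty = ¥153,906.72 × 0% = ¥0.00.
Line 3 (U-430, Meria, 616 pairs, ¥40,341.84):
Base rate for U-430 is ¥7.52/pair.
U-430 has an FTA preferential rate, but origin Meria is not Ulland; base rate stands.
Additional duty on U-430 from Meria: +51.1% ad valorem. Applied ad valorem rate = 51.1%.
Duty = ¥40,341.84 × 51.1% + 616 × ¥7.52 = ¥25,247.00.
Total = ¥17,840.55 + ¥0.00 + ¥25,247.00 = ¥43,087.55.

¥43,087.55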